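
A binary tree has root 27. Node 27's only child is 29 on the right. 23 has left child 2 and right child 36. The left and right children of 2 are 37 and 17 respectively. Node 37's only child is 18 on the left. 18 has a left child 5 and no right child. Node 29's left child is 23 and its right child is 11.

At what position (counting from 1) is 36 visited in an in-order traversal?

8

In-order visits the left subtree, then the node, then the right subtree.
At 27: no left child.
Visit 27.
At 27: go right to 29.
  At 29: go left to 23.
    At 23: go left to 2.
      At 2: go left to 37.
        At 37: go left to 18.
          At 18: go left to 5.
            5 is a leaf — visit 5.
          Visit 18.
          At 18: no right child.
        Visit 37.
        At 37: no right child.
      Visit 2.
      At 2: go right to 17.
        17 is a leaf — visit 17.
    Visit 23.
    At 23: go right to 36.
      36 is a leaf — visit 36.
  Visit 29.
  At 29: go right to 11.
    11 is a leaf — visit 11.
Full in-order sequence: 27, 5, 18, 37, 2, 17, 23, 36, 29, 11.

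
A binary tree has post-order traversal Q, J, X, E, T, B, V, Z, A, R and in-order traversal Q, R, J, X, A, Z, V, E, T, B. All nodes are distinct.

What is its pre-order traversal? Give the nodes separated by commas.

The last element of post-order is the root; it splits in-order into left and right subtrees.
Root R: left subtree has 1 node {Q}, right has 8 {J, X, A, Z, V, E, T, B}.
  Root A: left subtree has 2 nodes {J, X}, right has 5 {Z, V, E, T, B}.
    Root X: left subtree has 1 node {J}, right has 0 { }.
    Root Z: left subtree has 0 nodes { }, right has 4 {V, E, T, B}.
      Root V: left subtree has 0 nodes { }, right has 3 {E, T, B}.
        Root B: left subtree has 2 nodes {E, T}, right has 0 { }.
          Root T: left subtree has 1 node {E}, right has 0 { }.

R, Q, A, X, J, Z, V, B, T, E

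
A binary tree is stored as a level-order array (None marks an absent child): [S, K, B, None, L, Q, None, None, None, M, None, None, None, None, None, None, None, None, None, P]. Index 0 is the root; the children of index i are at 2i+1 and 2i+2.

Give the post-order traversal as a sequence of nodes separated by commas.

P, M, L, K, Q, B, S

Post-order visits the left subtree, then the right subtree, then the node.
At S: go left to K.
  At K: no left child.
  At K: go right to L.
    At L: go left to M.
      At M: go left to P.
        P is a leaf — visit P.
      At M: no right child.
      Visit M.
    At L: no right child.
    Visit L.
  Visit K.
At S: go right to B.
  At B: go left to Q.
    Q is a leaf — visit Q.
  At B: no right child.
  Visit B.
Visit S.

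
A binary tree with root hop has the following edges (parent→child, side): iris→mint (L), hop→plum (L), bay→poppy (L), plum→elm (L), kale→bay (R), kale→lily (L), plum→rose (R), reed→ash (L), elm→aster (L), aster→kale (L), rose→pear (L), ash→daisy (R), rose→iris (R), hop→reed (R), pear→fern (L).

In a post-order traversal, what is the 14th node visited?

Post-order visits the left subtree, then the right subtree, then the node.
At hop: go left to plum.
  At plum: go left to elm.
    At elm: go left to aster.
      At aster: go left to kale.
        At kale: go left to lily.
          lily is a leaf — visit lily.
        At kale: go right to bay.
          At bay: go left to poppy.
            poppy is a leaf — visit poppy.
          At bay: no right child.
          Visit bay.
        Visit kale.
      At aster: no right child.
      Visit aster.
    At elm: no right child.
    Visit elm.
  At plum: go right to rose.
    At rose: go left to pear.
      At pear: go left to fern.
        fern is a leaf — visit fern.
      At pear: no right child.
      Visit pear.
    At rose: go right to iris.
      At iris: go left to mint.
        mint is a leaf — visit mint.
      At iris: no right child.
      Visit iris.
    Visit rose.
  Visit plum.
At hop: go right to reed.
  At reed: go left to ash.
    At ash: no left child.
    At ash: go right to daisy.
      daisy is a leaf — visit daisy.
    Visit ash.
  At reed: no right child.
  Visit reed.
Visit hop.
Full post-order sequence: lily, poppy, bay, kale, aster, elm, fern, pear, mint, iris, rose, plum, daisy, ash, reed, hop.

ash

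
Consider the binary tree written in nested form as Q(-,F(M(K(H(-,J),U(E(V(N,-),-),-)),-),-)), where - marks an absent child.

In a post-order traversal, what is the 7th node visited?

Post-order visits the left subtree, then the right subtree, then the node.
At Q: no left child.
At Q: go right to F.
  At F: go left to M.
    At M: go left to K.
      At K: go left to H.
        At H: no left child.
        At H: go right to J.
          J is a leaf — visit J.
        Visit H.
      At K: go right to U.
        At U: go left to E.
          At E: go left to V.
            At V: go left to N.
              N is a leaf — visit N.
            At V: no right child.
            Visit V.
          At E: no right child.
          Visit E.
        At U: no right child.
        Visit U.
      Visit K.
    At M: no right child.
    Visit M.
  At F: no right child.
  Visit F.
Visit Q.
Full post-order sequence: J, H, N, V, E, U, K, M, F, Q.

K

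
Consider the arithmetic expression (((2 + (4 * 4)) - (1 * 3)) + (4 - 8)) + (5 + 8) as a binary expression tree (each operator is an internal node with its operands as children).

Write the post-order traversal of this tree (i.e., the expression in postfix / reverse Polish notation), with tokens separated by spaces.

2 4 4 * + 1 3 * - 4 8 - + 5 8 + +

Post-order on an expression tree gives postfix notation: for each operator, emit left operand, right operand, then the operator.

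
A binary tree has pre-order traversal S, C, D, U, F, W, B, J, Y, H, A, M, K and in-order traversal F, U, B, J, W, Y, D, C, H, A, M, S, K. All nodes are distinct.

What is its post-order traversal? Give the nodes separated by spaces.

F J B Y W U D M A H C K S

The first element of pre-order is the root; it splits in-order into left and right subtrees.
Root S: left subtree has 11 nodes {F, U, B, J, W, Y, D, C, H, A, M}, right has 1 {K}.
  Root C: left subtree has 7 nodes {F, U, B, J, W, Y, D}, right has 3 {H, A, M}.
    Root D: left subtree has 6 nodes {F, U, B, J, W, Y}, right has 0 { }.
      Root U: left subtree has 1 node {F}, right has 4 {B, J, W, Y}.
        Root W: left subtree has 2 nodes {B, J}, right has 1 {Y}.
          Root B: left subtree has 0 nodes { }, right has 1 {J}.
    Root H: left subtree has 0 nodes { }, right has 2 {A, M}.
      Root A: left subtree has 0 nodes { }, right has 1 {M}.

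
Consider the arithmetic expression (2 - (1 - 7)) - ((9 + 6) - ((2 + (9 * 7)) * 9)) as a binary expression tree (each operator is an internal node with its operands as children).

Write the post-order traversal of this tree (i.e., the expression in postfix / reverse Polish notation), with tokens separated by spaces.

Post-order on an expression tree gives postfix notation: for each operator, emit left operand, right operand, then the operator.

2 1 7 - - 9 6 + 2 9 7 * + 9 * - -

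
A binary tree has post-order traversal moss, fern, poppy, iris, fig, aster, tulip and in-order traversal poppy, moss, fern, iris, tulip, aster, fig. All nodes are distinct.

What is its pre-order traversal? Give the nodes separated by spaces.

The last element of post-order is the root; it splits in-order into left and right subtrees.
Root tulip: left subtree has 4 nodes {poppy, moss, fern, iris}, right has 2 {aster, fig}.
  Root iris: left subtree has 3 nodes {poppy, moss, fern}, right has 0 { }.
    Root poppy: left subtree has 0 nodes { }, right has 2 {moss, fern}.
      Root fern: left subtree has 1 node {moss}, right has 0 { }.
  Root aster: left subtree has 0 nodes { }, right has 1 {fig}.

tulip iris poppy fern moss aster fig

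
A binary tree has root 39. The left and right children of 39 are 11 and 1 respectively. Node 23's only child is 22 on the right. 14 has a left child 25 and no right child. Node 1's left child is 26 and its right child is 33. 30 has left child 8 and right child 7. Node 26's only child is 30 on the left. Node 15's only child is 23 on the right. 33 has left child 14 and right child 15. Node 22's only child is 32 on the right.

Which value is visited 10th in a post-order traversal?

23

Post-order visits the left subtree, then the right subtree, then the node.
At 39: go left to 11.
  11 is a leaf — visit 11.
At 39: go right to 1.
  At 1: go left to 26.
    At 26: go left to 30.
      At 30: go left to 8.
        8 is a leaf — visit 8.
      At 30: go right to 7.
        7 is a leaf — visit 7.
      Visit 30.
    At 26: no right child.
    Visit 26.
  At 1: go right to 33.
    At 33: go left to 14.
      At 14: go left to 25.
        25 is a leaf — visit 25.
      At 14: no right child.
      Visit 14.
    At 33: go right to 15.
      At 15: no left child.
      At 15: go right to 23.
        At 23: no left child.
        At 23: go right to 22.
          At 22: no left child.
          At 22: go right to 32.
            32 is a leaf — visit 32.
          Visit 22.
        Visit 23.
      Visit 15.
    Visit 33.
  Visit 1.
Visit 39.
Full post-order sequence: 11, 8, 7, 30, 26, 25, 14, 32, 22, 23, 15, 33, 1, 39.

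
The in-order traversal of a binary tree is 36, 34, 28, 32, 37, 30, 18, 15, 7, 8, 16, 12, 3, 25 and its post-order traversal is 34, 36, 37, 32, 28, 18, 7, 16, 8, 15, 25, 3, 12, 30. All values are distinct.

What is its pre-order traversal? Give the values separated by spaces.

30 28 36 34 32 37 12 15 18 8 7 16 3 25

The last element of post-order is the root; it splits in-order into left and right subtrees.
Root 30: left subtree has 5 nodes {36, 34, 28, 32, 37}, right has 8 {18, 15, 7, 8, 16, 12, 3, 25}.
  Root 28: left subtree has 2 nodes {36, 34}, right has 2 {32, 37}.
    Root 36: left subtree has 0 nodes { }, right has 1 {34}.
    Root 32: left subtree has 0 nodes { }, right has 1 {37}.
  Root 12: left subtree has 5 nodes {18, 15, 7, 8, 16}, right has 2 {3, 25}.
    Root 15: left subtree has 1 node {18}, right has 3 {7, 8, 16}.
      Root 8: left subtree has 1 node {7}, right has 1 {16}.
    Root 3: left subtree has 0 nodes { }, right has 1 {25}.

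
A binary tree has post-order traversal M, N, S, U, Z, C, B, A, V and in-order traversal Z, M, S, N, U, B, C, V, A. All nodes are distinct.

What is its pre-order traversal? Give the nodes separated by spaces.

The last element of post-order is the root; it splits in-order into left and right subtrees.
Root V: left subtree has 7 nodes {Z, M, S, N, U, B, C}, right has 1 {A}.
  Root B: left subtree has 5 nodes {Z, M, S, N, U}, right has 1 {C}.
    Root Z: left subtree has 0 nodes { }, right has 4 {M, S, N, U}.
      Root U: left subtree has 3 nodes {M, S, N}, right has 0 { }.
        Root S: left subtree has 1 node {M}, right has 1 {N}.

V B Z U S M N C A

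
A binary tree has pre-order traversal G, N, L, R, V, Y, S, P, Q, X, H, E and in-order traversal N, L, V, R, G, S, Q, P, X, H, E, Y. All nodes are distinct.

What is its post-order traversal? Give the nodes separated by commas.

The first element of pre-order is the root; it splits in-order into left and right subtrees.
Root G: left subtree has 4 nodes {N, L, V, R}, right has 7 {S, Q, P, X, H, E, Y}.
  Root N: left subtree has 0 nodes { }, right has 3 {L, V, R}.
    Root L: left subtree has 0 nodes { }, right has 2 {V, R}.
      Root R: left subtree has 1 node {V}, right has 0 { }.
  Root Y: left subtree has 6 nodes {S, Q, P, X, H, E}, right has 0 { }.
    Root S: left subtree has 0 nodes { }, right has 5 {Q, P, X, H, E}.
      Root P: left subtree has 1 node {Q}, right has 3 {X, H, E}.
        Root X: left subtree has 0 nodes { }, right has 2 {H, E}.
          Root H: left subtree has 0 nodes { }, right has 1 {E}.

V, R, L, N, Q, E, H, X, P, S, Y, G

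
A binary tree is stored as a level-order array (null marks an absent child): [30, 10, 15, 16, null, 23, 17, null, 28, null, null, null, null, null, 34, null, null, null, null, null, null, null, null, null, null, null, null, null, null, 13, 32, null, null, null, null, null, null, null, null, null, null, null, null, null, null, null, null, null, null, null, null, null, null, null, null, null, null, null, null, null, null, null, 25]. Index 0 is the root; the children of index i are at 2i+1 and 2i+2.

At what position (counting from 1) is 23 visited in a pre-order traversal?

Pre-order visits the node, then its left subtree, then its right subtree.
Visit 30.
At 30: go left to 10.
  Visit 10.
  At 10: go left to 16.
    Visit 16.
    At 16: no left child.
    At 16: go right to 28.
      28 is a leaf — visit 28.
  At 10: no right child.
At 30: go right to 15.
  Visit 15.
  At 15: go left to 23.
    23 is a leaf — visit 23.
  At 15: go right to 17.
    Visit 17.
    At 17: no left child.
    At 17: go right to 34.
      Visit 34.
      At 34: go left to 13.
        13 is a leaf — visit 13.
      At 34: go right to 32.
        Visit 32.
        At 32: no left child.
        At 32: go right to 25.
          25 is a leaf — visit 25.
Full pre-order sequence: 30, 10, 16, 28, 15, 23, 17, 34, 13, 32, 25.

6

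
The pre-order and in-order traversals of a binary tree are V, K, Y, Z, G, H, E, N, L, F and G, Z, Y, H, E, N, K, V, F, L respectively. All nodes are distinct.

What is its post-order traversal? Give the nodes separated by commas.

The first element of pre-order is the root; it splits in-order into left and right subtrees.
Root V: left subtree has 7 nodes {G, Z, Y, H, E, N, K}, right has 2 {F, L}.
  Root K: left subtree has 6 nodes {G, Z, Y, H, E, N}, right has 0 { }.
    Root Y: left subtree has 2 nodes {G, Z}, right has 3 {H, E, N}.
      Root Z: left subtree has 1 node {G}, right has 0 { }.
      Root H: left subtree has 0 nodes { }, right has 2 {E, N}.
        Root E: left subtree has 0 nodes { }, right has 1 {N}.
  Root L: left subtree has 1 node {F}, right has 0 { }.

G, Z, N, E, H, Y, K, F, L, V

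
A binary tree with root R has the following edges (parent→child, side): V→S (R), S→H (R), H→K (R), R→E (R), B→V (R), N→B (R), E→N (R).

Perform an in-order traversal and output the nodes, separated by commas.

In-order visits the left subtree, then the node, then the right subtree.
At R: no left child.
Visit R.
At R: go right to E.
  At E: no left child.
  Visit E.
  At E: go right to N.
    At N: no left child.
    Visit N.
    At N: go right to B.
      At B: no left child.
      Visit B.
      At B: go right to V.
        At V: no left child.
        Visit V.
        At V: go right to S.
          At S: no left child.
          Visit S.
          At S: go right to H.
            At H: no left child.
            Visit H.
            At H: go right to K.
              K is a leaf — visit K.

R, E, N, B, V, S, H, K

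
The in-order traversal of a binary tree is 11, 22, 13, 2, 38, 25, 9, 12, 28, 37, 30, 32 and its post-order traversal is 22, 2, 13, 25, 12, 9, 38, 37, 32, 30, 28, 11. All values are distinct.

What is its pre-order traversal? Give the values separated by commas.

The last element of post-order is the root; it splits in-order into left and right subtrees.
Root 11: left subtree has 0 nodes { }, right has 11 {22, 13, 2, 38, 25, 9, 12, 28, 37, 30, 32}.
  Root 28: left subtree has 7 nodes {22, 13, 2, 38, 25, 9, 12}, right has 3 {37, 30, 32}.
    Root 38: left subtree has 3 nodes {22, 13, 2}, right has 3 {25, 9, 12}.
      Root 13: left subtree has 1 node {22}, right has 1 {2}.
      Root 9: left subtree has 1 node {25}, right has 1 {12}.
    Root 30: left subtree has 1 node {37}, right has 1 {32}.

11, 28, 38, 13, 22, 2, 9, 25, 12, 30, 37, 32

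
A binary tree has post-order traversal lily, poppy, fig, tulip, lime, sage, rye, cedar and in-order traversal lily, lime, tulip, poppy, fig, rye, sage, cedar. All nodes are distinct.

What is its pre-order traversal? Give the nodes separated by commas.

cedar, rye, lime, lily, tulip, fig, poppy, sage

The last element of post-order is the root; it splits in-order into left and right subtrees.
Root cedar: left subtree has 7 nodes {lily, lime, tulip, poppy, fig, rye, sage}, right has 0 { }.
  Root rye: left subtree has 5 nodes {lily, lime, tulip, poppy, fig}, right has 1 {sage}.
    Root lime: left subtree has 1 node {lily}, right has 3 {tulip, poppy, fig}.
      Root tulip: left subtree has 0 nodes { }, right has 2 {poppy, fig}.
        Root fig: left subtree has 1 node {poppy}, right has 0 { }.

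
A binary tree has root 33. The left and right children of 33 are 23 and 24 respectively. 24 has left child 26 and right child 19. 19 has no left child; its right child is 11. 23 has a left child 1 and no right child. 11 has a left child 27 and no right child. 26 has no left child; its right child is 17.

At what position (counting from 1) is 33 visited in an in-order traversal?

3

In-order visits the left subtree, then the node, then the right subtree.
At 33: go left to 23.
  At 23: go left to 1.
    1 is a leaf — visit 1.
  Visit 23.
  At 23: no right child.
Visit 33.
At 33: go right to 24.
  At 24: go left to 26.
    At 26: no left child.
    Visit 26.
    At 26: go right to 17.
      17 is a leaf — visit 17.
  Visit 24.
  At 24: go right to 19.
    At 19: no left child.
    Visit 19.
    At 19: go right to 11.
      At 11: go left to 27.
        27 is a leaf — visit 27.
      Visit 11.
      At 11: no right child.
Full in-order sequence: 1, 23, 33, 26, 17, 24, 19, 27, 11.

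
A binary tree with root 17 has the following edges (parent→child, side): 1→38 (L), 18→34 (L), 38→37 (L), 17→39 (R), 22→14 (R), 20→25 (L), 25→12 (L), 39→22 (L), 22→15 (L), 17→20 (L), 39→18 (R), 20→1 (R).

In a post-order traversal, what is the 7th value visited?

15

Post-order visits the left subtree, then the right subtree, then the node.
At 17: go left to 20.
  At 20: go left to 25.
    At 25: go left to 12.
      12 is a leaf — visit 12.
    At 25: no right child.
    Visit 25.
  At 20: go right to 1.
    At 1: go left to 38.
      At 38: go left to 37.
        37 is a leaf — visit 37.
      At 38: no right child.
      Visit 38.
    At 1: no right child.
    Visit 1.
  Visit 20.
At 17: go right to 39.
  At 39: go left to 22.
    At 22: go left to 15.
      15 is a leaf — visit 15.
    At 22: go right to 14.
      14 is a leaf — visit 14.
    Visit 22.
  At 39: go right to 18.
    At 18: go left to 34.
      34 is a leaf — visit 34.
    At 18: no right child.
    Visit 18.
  Visit 39.
Visit 17.
Full post-order sequence: 12, 25, 37, 38, 1, 20, 15, 14, 22, 34, 18, 39, 17.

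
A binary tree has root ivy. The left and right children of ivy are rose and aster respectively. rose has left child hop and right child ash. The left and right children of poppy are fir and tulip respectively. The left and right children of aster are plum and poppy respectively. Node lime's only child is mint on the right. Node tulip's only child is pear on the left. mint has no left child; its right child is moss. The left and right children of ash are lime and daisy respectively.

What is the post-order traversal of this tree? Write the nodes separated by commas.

Post-order visits the left subtree, then the right subtree, then the node.
At ivy: go left to rose.
  At rose: go left to hop.
    hop is a leaf — visit hop.
  At rose: go right to ash.
    At ash: go left to lime.
      At lime: no left child.
      At lime: go right to mint.
        At mint: no left child.
        At mint: go right to moss.
          moss is a leaf — visit moss.
        Visit mint.
      Visit lime.
    At ash: go right to daisy.
      daisy is a leaf — visit daisy.
    Visit ash.
  Visit rose.
At ivy: go right to aster.
  At aster: go left to plum.
    plum is a leaf — visit plum.
  At aster: go right to poppy.
    At poppy: go left to fir.
      fir is a leaf — visit fir.
    At poppy: go right to tulip.
      At tulip: go left to pear.
        pear is a leaf — visit pear.
      At tulip: no right child.
      Visit tulip.
    Visit poppy.
  Visit aster.
Visit ivy.

hop, moss, mint, lime, daisy, ash, rose, plum, fir, pear, tulip, poppy, aster, ivy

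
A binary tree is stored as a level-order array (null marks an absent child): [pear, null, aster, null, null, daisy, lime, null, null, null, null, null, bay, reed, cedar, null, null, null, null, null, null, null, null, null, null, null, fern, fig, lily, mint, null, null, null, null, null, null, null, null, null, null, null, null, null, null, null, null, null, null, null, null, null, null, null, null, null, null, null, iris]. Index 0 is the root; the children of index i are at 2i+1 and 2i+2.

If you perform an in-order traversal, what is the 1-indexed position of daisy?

In-order visits the left subtree, then the node, then the right subtree.
At pear: no left child.
Visit pear.
At pear: go right to aster.
  At aster: go left to daisy.
    At daisy: no left child.
    Visit daisy.
    At daisy: go right to bay.
      At bay: no left child.
      Visit bay.
      At bay: go right to fern.
        fern is a leaf — visit fern.
  Visit aster.
  At aster: go right to lime.
    At lime: go left to reed.
      At reed: go left to fig.
        fig is a leaf — visit fig.
      Visit reed.
      At reed: go right to lily.
        At lily: go left to iris.
          iris is a leaf — visit iris.
        Visit lily.
        At lily: no right child.
    Visit lime.
    At lime: go right to cedar.
      At cedar: go left to mint.
        mint is a leaf — visit mint.
      Visit cedar.
      At cedar: no right child.
Full in-order sequence: pear, daisy, bay, fern, aster, fig, reed, iris, lily, lime, mint, cedar.

2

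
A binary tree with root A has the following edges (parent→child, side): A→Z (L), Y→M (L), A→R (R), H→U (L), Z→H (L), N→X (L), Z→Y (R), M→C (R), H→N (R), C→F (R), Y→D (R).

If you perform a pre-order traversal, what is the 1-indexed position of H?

3

Pre-order visits the node, then its left subtree, then its right subtree.
Visit A.
At A: go left to Z.
  Visit Z.
  At Z: go left to H.
    Visit H.
    At H: go left to U.
      U is a leaf — visit U.
    At H: go right to N.
      Visit N.
      At N: go left to X.
        X is a leaf — visit X.
      At N: no right child.
  At Z: go right to Y.
    Visit Y.
    At Y: go left to M.
      Visit M.
      At M: no left child.
      At M: go right to C.
        Visit C.
        At C: no left child.
        At C: go right to F.
          F is a leaf — visit F.
    At Y: go right to D.
      D is a leaf — visit D.
At A: go right to R.
  R is a leaf — visit R.
Full pre-order sequence: A, Z, H, U, N, X, Y, M, C, F, D, R.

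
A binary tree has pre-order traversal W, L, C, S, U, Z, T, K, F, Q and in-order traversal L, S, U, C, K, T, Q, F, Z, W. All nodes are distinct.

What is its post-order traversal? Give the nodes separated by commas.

The first element of pre-order is the root; it splits in-order into left and right subtrees.
Root W: left subtree has 9 nodes {L, S, U, C, K, T, Q, F, Z}, right has 0 { }.
  Root L: left subtree has 0 nodes { }, right has 8 {S, U, C, K, T, Q, F, Z}.
    Root C: left subtree has 2 nodes {S, U}, right has 5 {K, T, Q, F, Z}.
      Root S: left subtree has 0 nodes { }, right has 1 {U}.
      Root Z: left subtree has 4 nodes {K, T, Q, F}, right has 0 { }.
        Root T: left subtree has 1 node {K}, right has 2 {Q, F}.
          Root F: left subtree has 1 node {Q}, right has 0 { }.

U, S, K, Q, F, T, Z, C, L, W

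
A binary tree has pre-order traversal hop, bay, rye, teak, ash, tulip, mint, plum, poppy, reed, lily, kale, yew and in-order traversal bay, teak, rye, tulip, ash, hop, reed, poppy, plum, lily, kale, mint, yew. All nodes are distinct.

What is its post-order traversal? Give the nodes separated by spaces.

teak tulip ash rye bay reed poppy kale lily plum yew mint hop

The first element of pre-order is the root; it splits in-order into left and right subtrees.
Root hop: left subtree has 5 nodes {bay, teak, rye, tulip, ash}, right has 7 {reed, poppy, plum, lily, kale, mint, yew}.
  Root bay: left subtree has 0 nodes { }, right has 4 {teak, rye, tulip, ash}.
    Root rye: left subtree has 1 node {teak}, right has 2 {tulip, ash}.
      Root ash: left subtree has 1 node {tulip}, right has 0 { }.
  Root mint: left subtree has 5 nodes {reed, poppy, plum, lily, kale}, right has 1 {yew}.
    Root plum: left subtree has 2 nodes {reed, poppy}, right has 2 {lily, kale}.
      Root poppy: left subtree has 1 node {reed}, right has 0 { }.
      Root lily: left subtree has 0 nodes { }, right has 1 {kale}.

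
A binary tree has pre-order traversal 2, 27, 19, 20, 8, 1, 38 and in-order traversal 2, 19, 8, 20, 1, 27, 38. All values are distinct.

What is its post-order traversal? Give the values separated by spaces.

The first element of pre-order is the root; it splits in-order into left and right subtrees.
Root 2: left subtree has 0 nodes { }, right has 6 {19, 8, 20, 1, 27, 38}.
  Root 27: left subtree has 4 nodes {19, 8, 20, 1}, right has 1 {38}.
    Root 19: left subtree has 0 nodes { }, right has 3 {8, 20, 1}.
      Root 20: left subtree has 1 node {8}, right has 1 {1}.

8 1 20 19 38 27 2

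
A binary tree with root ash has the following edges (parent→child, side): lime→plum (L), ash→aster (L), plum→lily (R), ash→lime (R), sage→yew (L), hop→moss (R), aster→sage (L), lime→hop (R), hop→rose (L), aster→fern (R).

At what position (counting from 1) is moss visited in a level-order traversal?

Level-order visits nodes level by level from the root, left to right within each level.
Level 0: ash
Level 1: aster, lime
Level 2: sage, fern, plum, hop
Level 3: yew, lily, rose, moss
Full level-order sequence: ash, aster, lime, sage, fern, plum, hop, yew, lily, rose, moss.

11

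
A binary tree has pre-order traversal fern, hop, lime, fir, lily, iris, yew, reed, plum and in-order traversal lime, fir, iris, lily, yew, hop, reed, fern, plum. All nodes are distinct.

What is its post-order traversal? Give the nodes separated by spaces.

The first element of pre-order is the root; it splits in-order into left and right subtrees.
Root fern: left subtree has 7 nodes {lime, fir, iris, lily, yew, hop, reed}, right has 1 {plum}.
  Root hop: left subtree has 5 nodes {lime, fir, iris, lily, yew}, right has 1 {reed}.
    Root lime: left subtree has 0 nodes { }, right has 4 {fir, iris, lily, yew}.
      Root fir: left subtree has 0 nodes { }, right has 3 {iris, lily, yew}.
        Root lily: left subtree has 1 node {iris}, right has 1 {yew}.

iris yew lily fir lime reed hop plum fern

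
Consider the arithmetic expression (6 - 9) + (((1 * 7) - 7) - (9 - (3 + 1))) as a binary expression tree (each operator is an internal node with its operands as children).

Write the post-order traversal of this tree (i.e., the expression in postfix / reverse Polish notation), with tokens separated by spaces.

Post-order on an expression tree gives postfix notation: for each operator, emit left operand, right operand, then the operator.

6 9 - 1 7 * 7 - 9 3 1 + - - +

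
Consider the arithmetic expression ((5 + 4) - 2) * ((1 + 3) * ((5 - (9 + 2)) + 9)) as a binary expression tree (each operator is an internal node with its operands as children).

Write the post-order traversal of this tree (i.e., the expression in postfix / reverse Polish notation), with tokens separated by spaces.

5 4 + 2 - 1 3 + 5 9 2 + - 9 + * *

Post-order on an expression tree gives postfix notation: for each operator, emit left operand, right operand, then the operator.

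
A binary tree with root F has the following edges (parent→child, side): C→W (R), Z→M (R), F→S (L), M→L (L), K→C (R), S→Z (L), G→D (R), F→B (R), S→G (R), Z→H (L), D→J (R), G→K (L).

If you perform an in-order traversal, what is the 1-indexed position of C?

7

In-order visits the left subtree, then the node, then the right subtree.
At F: go left to S.
  At S: go left to Z.
    At Z: go left to H.
      H is a leaf — visit H.
    Visit Z.
    At Z: go right to M.
      At M: go left to L.
        L is a leaf — visit L.
      Visit M.
      At M: no right child.
  Visit S.
  At S: go right to G.
    At G: go left to K.
      At K: no left child.
      Visit K.
      At K: go right to C.
        At C: no left child.
        Visit C.
        At C: go right to W.
          W is a leaf — visit W.
    Visit G.
    At G: go right to D.
      At D: no left child.
      Visit D.
      At D: go right to J.
        J is a leaf — visit J.
Visit F.
At F: go right to B.
  B is a leaf — visit B.
Full in-order sequence: H, Z, L, M, S, K, C, W, G, D, J, F, B.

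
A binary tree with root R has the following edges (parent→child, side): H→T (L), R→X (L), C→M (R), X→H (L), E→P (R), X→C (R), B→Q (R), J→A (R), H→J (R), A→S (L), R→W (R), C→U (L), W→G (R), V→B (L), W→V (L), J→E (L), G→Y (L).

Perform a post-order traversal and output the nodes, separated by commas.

T, P, E, S, A, J, H, U, M, C, X, Q, B, V, Y, G, W, R

Post-order visits the left subtree, then the right subtree, then the node.
At R: go left to X.
  At X: go left to H.
    At H: go left to T.
      T is a leaf — visit T.
    At H: go right to J.
      At J: go left to E.
        At E: no left child.
        At E: go right to P.
          P is a leaf — visit P.
        Visit E.
      At J: go right to A.
        At A: go left to S.
          S is a leaf — visit S.
        At A: no right child.
        Visit A.
      Visit J.
    Visit H.
  At X: go right to C.
    At C: go left to U.
      U is a leaf — visit U.
    At C: go right to M.
      M is a leaf — visit M.
    Visit C.
  Visit X.
At R: go right to W.
  At W: go left to V.
    At V: go left to B.
      At B: no left child.
      At B: go right to Q.
        Q is a leaf — visit Q.
      Visit B.
    At V: no right child.
    Visit V.
  At W: go right to G.
    At G: go left to Y.
      Y is a leaf — visit Y.
    At G: no right child.
    Visit G.
  Visit W.
Visit R.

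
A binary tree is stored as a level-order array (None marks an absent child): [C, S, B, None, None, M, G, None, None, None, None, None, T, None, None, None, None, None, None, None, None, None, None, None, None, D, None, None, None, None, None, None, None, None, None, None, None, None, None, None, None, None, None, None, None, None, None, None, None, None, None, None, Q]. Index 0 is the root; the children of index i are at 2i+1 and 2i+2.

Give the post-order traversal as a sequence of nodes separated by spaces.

S Q D T M G B C

Post-order visits the left subtree, then the right subtree, then the node.
At C: go left to S.
  S is a leaf — visit S.
At C: go right to B.
  At B: go left to M.
    At M: no left child.
    At M: go right to T.
      At T: go left to D.
        At D: no left child.
        At D: go right to Q.
          Q is a leaf — visit Q.
        Visit D.
      At T: no right child.
      Visit T.
    Visit M.
  At B: go right to G.
    G is a leaf — visit G.
  Visit B.
Visit C.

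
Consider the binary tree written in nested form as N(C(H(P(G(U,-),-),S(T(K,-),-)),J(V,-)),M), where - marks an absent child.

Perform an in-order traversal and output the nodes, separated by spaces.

In-order visits the left subtree, then the node, then the right subtree.
At N: go left to C.
  At C: go left to H.
    At H: go left to P.
      At P: go left to G.
        At G: go left to U.
          U is a leaf — visit U.
        Visit G.
        At G: no right child.
      Visit P.
      At P: no right child.
    Visit H.
    At H: go right to S.
      At S: go left to T.
        At T: go left to K.
          K is a leaf — visit K.
        Visit T.
        At T: no right child.
      Visit S.
      At S: no right child.
  Visit C.
  At C: go right to J.
    At J: go left to V.
      V is a leaf — visit V.
    Visit J.
    At J: no right child.
Visit N.
At N: go right to M.
  M is a leaf — visit M.

U G P H K T S C V J N M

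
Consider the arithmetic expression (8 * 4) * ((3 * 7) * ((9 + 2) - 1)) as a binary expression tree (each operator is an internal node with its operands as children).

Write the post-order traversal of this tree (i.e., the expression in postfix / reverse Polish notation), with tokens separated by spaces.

8 4 * 3 7 * 9 2 + 1 - * *

Post-order on an expression tree gives postfix notation: for each operator, emit left operand, right operand, then the operator.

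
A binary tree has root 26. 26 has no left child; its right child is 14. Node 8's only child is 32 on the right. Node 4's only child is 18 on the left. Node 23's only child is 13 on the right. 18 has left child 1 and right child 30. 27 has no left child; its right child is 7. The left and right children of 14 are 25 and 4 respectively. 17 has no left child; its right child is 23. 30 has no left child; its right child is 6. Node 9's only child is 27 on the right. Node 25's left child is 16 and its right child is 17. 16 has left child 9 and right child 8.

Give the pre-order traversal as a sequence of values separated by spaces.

26 14 25 16 9 27 7 8 32 17 23 13 4 18 1 30 6

Pre-order visits the node, then its left subtree, then its right subtree.
Visit 26.
At 26: no left child.
At 26: go right to 14.
  Visit 14.
  At 14: go left to 25.
    Visit 25.
    At 25: go left to 16.
      Visit 16.
      At 16: go left to 9.
        Visit 9.
        At 9: no left child.
        At 9: go right to 27.
          Visit 27.
          At 27: no left child.
          At 27: go right to 7.
            7 is a leaf — visit 7.
      At 16: go right to 8.
        Visit 8.
        At 8: no left child.
        At 8: go right to 32.
          32 is a leaf — visit 32.
    At 25: go right to 17.
      Visit 17.
      At 17: no left child.
      At 17: go right to 23.
        Visit 23.
        At 23: no left child.
        At 23: go right to 13.
          13 is a leaf — visit 13.
  At 14: go right to 4.
    Visit 4.
    At 4: go left to 18.
      Visit 18.
      At 18: go left to 1.
        1 is a leaf — visit 1.
      At 18: go right to 30.
        Visit 30.
        At 30: no left child.
        At 30: go right to 6.
          6 is a leaf — visit 6.
    At 4: no right child.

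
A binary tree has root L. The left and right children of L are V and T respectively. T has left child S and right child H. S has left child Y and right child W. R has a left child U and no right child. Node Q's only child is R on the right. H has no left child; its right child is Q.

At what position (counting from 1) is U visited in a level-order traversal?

Level-order visits nodes level by level from the root, left to right within each level.
Level 0: L
Level 1: V, T
Level 2: S, H
Level 3: Y, W, Q
Level 4: R
Level 5: U
Full level-order sequence: L, V, T, S, H, Y, W, Q, R, U.

10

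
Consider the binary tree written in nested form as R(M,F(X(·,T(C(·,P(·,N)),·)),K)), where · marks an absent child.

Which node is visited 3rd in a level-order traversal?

F

Level-order visits nodes level by level from the root, left to right within each level.
Level 0: R
Level 1: M, F
Level 2: X, K
Level 3: T
Level 4: C
Level 5: P
Level 6: N
Full level-order sequence: R, M, F, X, K, T, C, P, N.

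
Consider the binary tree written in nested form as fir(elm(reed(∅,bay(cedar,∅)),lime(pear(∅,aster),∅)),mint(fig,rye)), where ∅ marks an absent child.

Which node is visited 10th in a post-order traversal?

Post-order visits the left subtree, then the right subtree, then the node.
At fir: go left to elm.
  At elm: go left to reed.
    At reed: no left child.
    At reed: go right to bay.
      At bay: go left to cedar.
        cedar is a leaf — visit cedar.
      At bay: no right child.
      Visit bay.
    Visit reed.
  At elm: go right to lime.
    At lime: go left to pear.
      At pear: no left child.
      At pear: go right to aster.
        aster is a leaf — visit aster.
      Visit pear.
    At lime: no right child.
    Visit lime.
  Visit elm.
At fir: go right to mint.
  At mint: go left to fig.
    fig is a leaf — visit fig.
  At mint: go right to rye.
    rye is a leaf — visit rye.
  Visit mint.
Visit fir.
Full post-order sequence: cedar, bay, reed, aster, pear, lime, elm, fig, rye, mint, fir.

mint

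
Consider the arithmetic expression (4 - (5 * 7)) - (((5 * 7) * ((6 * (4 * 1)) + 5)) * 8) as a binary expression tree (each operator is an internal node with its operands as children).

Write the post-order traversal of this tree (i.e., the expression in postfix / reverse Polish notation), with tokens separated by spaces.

Post-order on an expression tree gives postfix notation: for each operator, emit left operand, right operand, then the operator.

4 5 7 * - 5 7 * 6 4 1 * * 5 + * 8 * -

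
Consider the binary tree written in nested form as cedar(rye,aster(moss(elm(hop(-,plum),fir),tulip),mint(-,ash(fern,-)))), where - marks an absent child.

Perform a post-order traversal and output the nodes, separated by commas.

Post-order visits the left subtree, then the right subtree, then the node.
At cedar: go left to rye.
  rye is a leaf — visit rye.
At cedar: go right to aster.
  At aster: go left to moss.
    At moss: go left to elm.
      At elm: go left to hop.
        At hop: no left child.
        At hop: go right to plum.
          plum is a leaf — visit plum.
        Visit hop.
      At elm: go right to fir.
        fir is a leaf — visit fir.
      Visit elm.
    At moss: go right to tulip.
      tulip is a leaf — visit tulip.
    Visit moss.
  At aster: go right to mint.
    At mint: no left child.
    At mint: go right to ash.
      At ash: go left to fern.
        fern is a leaf — visit fern.
      At ash: no right child.
      Visit ash.
    Visit mint.
  Visit aster.
Visit cedar.

rye, plum, hop, fir, elm, tulip, moss, fern, ash, mint, aster, cedar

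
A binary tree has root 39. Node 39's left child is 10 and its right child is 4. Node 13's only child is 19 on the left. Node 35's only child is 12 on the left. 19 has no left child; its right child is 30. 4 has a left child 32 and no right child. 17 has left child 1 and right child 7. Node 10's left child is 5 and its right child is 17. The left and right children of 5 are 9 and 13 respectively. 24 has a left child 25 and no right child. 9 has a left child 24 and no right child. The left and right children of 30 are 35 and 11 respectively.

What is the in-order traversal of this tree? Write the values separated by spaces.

In-order visits the left subtree, then the node, then the right subtree.
At 39: go left to 10.
  At 10: go left to 5.
    At 5: go left to 9.
      At 9: go left to 24.
        At 24: go left to 25.
          25 is a leaf — visit 25.
        Visit 24.
        At 24: no right child.
      Visit 9.
      At 9: no right child.
    Visit 5.
    At 5: go right to 13.
      At 13: go left to 19.
        At 19: no left child.
        Visit 19.
        At 19: go right to 30.
          At 30: go left to 35.
            At 35: go left to 12.
              12 is a leaf — visit 12.
            Visit 35.
            At 35: no right child.
          Visit 30.
          At 30: go right to 11.
            11 is a leaf — visit 11.
      Visit 13.
      At 13: no right child.
  Visit 10.
  At 10: go right to 17.
    At 17: go left to 1.
      1 is a leaf — visit 1.
    Visit 17.
    At 17: go right to 7.
      7 is a leaf — visit 7.
Visit 39.
At 39: go right to 4.
  At 4: go left to 32.
    32 is a leaf — visit 32.
  Visit 4.
  At 4: no right child.

25 24 9 5 19 12 35 30 11 13 10 1 17 7 39 32 4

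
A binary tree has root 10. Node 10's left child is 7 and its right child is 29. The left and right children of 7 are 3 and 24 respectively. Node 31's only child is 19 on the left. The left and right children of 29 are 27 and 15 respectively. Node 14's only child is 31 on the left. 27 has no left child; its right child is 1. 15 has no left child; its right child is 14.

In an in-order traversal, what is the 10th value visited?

31

In-order visits the left subtree, then the node, then the right subtree.
At 10: go left to 7.
  At 7: go left to 3.
    3 is a leaf — visit 3.
  Visit 7.
  At 7: go right to 24.
    24 is a leaf — visit 24.
Visit 10.
At 10: go right to 29.
  At 29: go left to 27.
    At 27: no left child.
    Visit 27.
    At 27: go right to 1.
      1 is a leaf — visit 1.
  Visit 29.
  At 29: go right to 15.
    At 15: no left child.
    Visit 15.
    At 15: go right to 14.
      At 14: go left to 31.
        At 31: go left to 19.
          19 is a leaf — visit 19.
        Visit 31.
        At 31: no right child.
      Visit 14.
      At 14: no right child.
Full in-order sequence: 3, 7, 24, 10, 27, 1, 29, 15, 19, 31, 14.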